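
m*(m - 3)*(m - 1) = m^3 - 4*m^2 + 3*m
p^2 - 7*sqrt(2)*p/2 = p*(p - 7*sqrt(2)/2)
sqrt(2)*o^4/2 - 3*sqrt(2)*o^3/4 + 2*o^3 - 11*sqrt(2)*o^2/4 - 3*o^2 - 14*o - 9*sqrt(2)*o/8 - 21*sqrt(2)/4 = (o - 7/2)*(o + sqrt(2)/2)*(o + 3*sqrt(2)/2)*(sqrt(2)*o/2 + sqrt(2))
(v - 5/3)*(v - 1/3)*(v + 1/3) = v^3 - 5*v^2/3 - v/9 + 5/27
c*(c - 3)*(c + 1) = c^3 - 2*c^2 - 3*c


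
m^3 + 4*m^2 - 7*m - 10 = (m - 2)*(m + 1)*(m + 5)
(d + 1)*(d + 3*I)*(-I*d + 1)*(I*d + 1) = d^4 + d^3 + 3*I*d^3 + d^2 + 3*I*d^2 + d + 3*I*d + 3*I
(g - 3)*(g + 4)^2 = g^3 + 5*g^2 - 8*g - 48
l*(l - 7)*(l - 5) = l^3 - 12*l^2 + 35*l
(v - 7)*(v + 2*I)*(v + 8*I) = v^3 - 7*v^2 + 10*I*v^2 - 16*v - 70*I*v + 112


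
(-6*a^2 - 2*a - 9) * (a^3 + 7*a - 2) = -6*a^5 - 2*a^4 - 51*a^3 - 2*a^2 - 59*a + 18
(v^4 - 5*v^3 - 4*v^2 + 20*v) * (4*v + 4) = 4*v^5 - 16*v^4 - 36*v^3 + 64*v^2 + 80*v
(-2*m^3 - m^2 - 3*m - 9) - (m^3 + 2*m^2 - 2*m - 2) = -3*m^3 - 3*m^2 - m - 7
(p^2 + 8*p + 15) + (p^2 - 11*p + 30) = 2*p^2 - 3*p + 45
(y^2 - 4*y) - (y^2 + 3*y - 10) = 10 - 7*y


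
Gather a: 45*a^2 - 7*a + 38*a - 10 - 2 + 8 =45*a^2 + 31*a - 4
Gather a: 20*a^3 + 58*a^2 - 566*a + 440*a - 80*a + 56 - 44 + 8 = 20*a^3 + 58*a^2 - 206*a + 20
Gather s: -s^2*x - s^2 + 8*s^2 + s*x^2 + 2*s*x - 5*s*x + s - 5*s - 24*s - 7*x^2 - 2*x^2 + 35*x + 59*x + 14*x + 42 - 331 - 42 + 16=s^2*(7 - x) + s*(x^2 - 3*x - 28) - 9*x^2 + 108*x - 315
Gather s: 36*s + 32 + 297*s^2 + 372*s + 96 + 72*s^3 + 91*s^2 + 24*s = 72*s^3 + 388*s^2 + 432*s + 128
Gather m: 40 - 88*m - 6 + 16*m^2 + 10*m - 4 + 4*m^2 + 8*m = 20*m^2 - 70*m + 30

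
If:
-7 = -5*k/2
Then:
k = 14/5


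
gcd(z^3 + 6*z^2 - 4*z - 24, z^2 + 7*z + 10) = z + 2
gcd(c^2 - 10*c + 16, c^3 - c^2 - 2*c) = c - 2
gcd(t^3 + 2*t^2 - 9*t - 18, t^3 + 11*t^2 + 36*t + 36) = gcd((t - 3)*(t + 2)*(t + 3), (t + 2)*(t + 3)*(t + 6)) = t^2 + 5*t + 6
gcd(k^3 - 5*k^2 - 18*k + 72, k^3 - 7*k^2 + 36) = k^2 - 9*k + 18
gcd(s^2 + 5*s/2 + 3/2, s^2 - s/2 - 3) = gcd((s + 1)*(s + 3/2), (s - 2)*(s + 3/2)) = s + 3/2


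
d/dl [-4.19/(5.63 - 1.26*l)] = -5.2794/(1.26*l - 5.63)^2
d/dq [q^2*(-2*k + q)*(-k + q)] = q*(4*k^2 - 9*k*q + 4*q^2)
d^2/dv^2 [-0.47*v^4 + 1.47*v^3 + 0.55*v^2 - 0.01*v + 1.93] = -5.64*v^2 + 8.82*v + 1.1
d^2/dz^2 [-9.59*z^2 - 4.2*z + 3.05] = -19.1800000000000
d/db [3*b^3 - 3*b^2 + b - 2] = 9*b^2 - 6*b + 1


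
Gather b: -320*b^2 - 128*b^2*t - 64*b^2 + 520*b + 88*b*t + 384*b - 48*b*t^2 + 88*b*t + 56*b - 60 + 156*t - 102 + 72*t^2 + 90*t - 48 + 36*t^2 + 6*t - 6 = b^2*(-128*t - 384) + b*(-48*t^2 + 176*t + 960) + 108*t^2 + 252*t - 216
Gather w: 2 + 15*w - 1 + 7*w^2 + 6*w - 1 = 7*w^2 + 21*w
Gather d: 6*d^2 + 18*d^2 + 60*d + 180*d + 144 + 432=24*d^2 + 240*d + 576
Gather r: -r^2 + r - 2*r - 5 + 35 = -r^2 - r + 30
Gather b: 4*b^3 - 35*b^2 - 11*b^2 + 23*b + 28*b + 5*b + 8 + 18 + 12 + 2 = 4*b^3 - 46*b^2 + 56*b + 40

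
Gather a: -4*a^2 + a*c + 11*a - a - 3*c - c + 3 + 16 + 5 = -4*a^2 + a*(c + 10) - 4*c + 24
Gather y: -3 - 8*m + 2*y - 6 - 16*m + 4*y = -24*m + 6*y - 9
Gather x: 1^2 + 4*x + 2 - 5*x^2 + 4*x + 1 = -5*x^2 + 8*x + 4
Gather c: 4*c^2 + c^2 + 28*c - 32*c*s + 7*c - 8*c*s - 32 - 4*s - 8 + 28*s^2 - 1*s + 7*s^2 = 5*c^2 + c*(35 - 40*s) + 35*s^2 - 5*s - 40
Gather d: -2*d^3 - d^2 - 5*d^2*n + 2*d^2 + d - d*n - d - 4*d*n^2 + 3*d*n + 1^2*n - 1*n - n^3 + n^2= -2*d^3 + d^2*(1 - 5*n) + d*(-4*n^2 + 2*n) - n^3 + n^2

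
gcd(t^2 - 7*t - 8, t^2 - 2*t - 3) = t + 1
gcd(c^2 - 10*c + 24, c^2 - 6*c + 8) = c - 4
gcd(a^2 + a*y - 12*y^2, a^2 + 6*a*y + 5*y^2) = 1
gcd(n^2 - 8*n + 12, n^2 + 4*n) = 1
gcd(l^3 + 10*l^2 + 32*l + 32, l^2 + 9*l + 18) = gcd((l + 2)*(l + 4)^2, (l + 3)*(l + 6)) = 1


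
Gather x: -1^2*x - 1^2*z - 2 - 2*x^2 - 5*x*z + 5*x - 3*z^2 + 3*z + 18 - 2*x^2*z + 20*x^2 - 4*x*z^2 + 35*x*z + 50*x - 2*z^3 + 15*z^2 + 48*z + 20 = x^2*(18 - 2*z) + x*(-4*z^2 + 30*z + 54) - 2*z^3 + 12*z^2 + 50*z + 36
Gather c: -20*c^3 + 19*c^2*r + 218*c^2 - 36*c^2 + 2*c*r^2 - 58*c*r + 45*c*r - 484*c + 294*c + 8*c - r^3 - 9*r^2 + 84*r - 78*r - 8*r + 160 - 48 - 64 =-20*c^3 + c^2*(19*r + 182) + c*(2*r^2 - 13*r - 182) - r^3 - 9*r^2 - 2*r + 48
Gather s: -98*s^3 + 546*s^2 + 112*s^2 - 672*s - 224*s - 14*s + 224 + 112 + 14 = -98*s^3 + 658*s^2 - 910*s + 350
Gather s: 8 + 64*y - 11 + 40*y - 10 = 104*y - 13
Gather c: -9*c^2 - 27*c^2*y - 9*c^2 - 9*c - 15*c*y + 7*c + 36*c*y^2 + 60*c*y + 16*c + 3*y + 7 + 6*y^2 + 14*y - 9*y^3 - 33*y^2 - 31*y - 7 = c^2*(-27*y - 18) + c*(36*y^2 + 45*y + 14) - 9*y^3 - 27*y^2 - 14*y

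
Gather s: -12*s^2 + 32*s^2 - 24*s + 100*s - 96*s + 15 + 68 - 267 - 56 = 20*s^2 - 20*s - 240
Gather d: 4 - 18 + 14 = 0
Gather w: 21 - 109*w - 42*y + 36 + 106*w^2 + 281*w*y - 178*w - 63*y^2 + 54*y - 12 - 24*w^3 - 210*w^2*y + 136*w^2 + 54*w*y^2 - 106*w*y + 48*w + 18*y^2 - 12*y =-24*w^3 + w^2*(242 - 210*y) + w*(54*y^2 + 175*y - 239) - 45*y^2 + 45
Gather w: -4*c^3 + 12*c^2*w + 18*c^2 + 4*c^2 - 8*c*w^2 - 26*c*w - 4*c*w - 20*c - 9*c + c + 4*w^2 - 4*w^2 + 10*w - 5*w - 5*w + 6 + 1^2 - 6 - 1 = -4*c^3 + 22*c^2 - 8*c*w^2 - 28*c + w*(12*c^2 - 30*c)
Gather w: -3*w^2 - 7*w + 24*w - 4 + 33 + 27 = -3*w^2 + 17*w + 56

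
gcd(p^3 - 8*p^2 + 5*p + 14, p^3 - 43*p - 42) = p^2 - 6*p - 7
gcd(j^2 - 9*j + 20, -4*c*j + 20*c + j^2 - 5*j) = j - 5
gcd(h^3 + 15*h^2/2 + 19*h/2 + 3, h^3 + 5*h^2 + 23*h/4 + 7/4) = h^2 + 3*h/2 + 1/2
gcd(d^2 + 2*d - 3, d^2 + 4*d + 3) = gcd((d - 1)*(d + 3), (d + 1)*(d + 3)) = d + 3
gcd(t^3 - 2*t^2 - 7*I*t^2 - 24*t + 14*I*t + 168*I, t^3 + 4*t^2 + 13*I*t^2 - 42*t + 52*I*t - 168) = t + 4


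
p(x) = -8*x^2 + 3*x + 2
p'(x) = 3 - 16*x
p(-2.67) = -63.04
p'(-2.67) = 45.72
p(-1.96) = -34.61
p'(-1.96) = 34.36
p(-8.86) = -652.58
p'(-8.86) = 144.76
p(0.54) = 1.29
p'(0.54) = -5.64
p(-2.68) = -63.50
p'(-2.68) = 45.88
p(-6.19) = -323.10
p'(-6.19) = 102.04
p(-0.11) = 1.57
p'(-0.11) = 4.76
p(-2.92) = -74.97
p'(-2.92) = 49.72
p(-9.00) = -673.00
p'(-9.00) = 147.00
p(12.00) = -1114.00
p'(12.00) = -189.00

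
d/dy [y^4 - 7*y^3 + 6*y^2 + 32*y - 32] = 4*y^3 - 21*y^2 + 12*y + 32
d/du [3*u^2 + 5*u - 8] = 6*u + 5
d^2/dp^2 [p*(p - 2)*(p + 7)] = 6*p + 10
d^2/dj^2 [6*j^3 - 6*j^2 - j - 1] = 36*j - 12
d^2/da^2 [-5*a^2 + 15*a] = -10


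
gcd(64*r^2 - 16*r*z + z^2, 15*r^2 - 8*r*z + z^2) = 1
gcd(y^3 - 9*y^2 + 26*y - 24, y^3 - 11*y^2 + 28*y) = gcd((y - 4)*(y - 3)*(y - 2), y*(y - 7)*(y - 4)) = y - 4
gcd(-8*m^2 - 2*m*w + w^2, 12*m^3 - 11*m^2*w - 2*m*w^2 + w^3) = -4*m + w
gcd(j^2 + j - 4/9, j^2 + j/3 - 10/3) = 1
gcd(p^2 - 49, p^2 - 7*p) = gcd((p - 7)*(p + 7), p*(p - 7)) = p - 7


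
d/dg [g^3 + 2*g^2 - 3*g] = 3*g^2 + 4*g - 3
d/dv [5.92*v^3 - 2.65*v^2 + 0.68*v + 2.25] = 17.76*v^2 - 5.3*v + 0.68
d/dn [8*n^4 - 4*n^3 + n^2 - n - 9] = 32*n^3 - 12*n^2 + 2*n - 1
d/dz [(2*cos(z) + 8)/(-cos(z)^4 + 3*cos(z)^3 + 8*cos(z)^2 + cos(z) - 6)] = 2*(-3*(1 - cos(2*z))^2/4 + 113*cos(z)/2 + 19*cos(2*z) - 5*cos(3*z)/2 + 32)*sin(z)/(-cos(z)^4 + 3*cos(z)^3 + 8*cos(z)^2 + cos(z) - 6)^2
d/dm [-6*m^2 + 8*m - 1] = 8 - 12*m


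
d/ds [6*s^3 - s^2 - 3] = 2*s*(9*s - 1)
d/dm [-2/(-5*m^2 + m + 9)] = 2*(1 - 10*m)/(-5*m^2 + m + 9)^2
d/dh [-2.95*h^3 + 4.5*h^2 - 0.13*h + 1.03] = -8.85*h^2 + 9.0*h - 0.13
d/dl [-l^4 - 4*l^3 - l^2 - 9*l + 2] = -4*l^3 - 12*l^2 - 2*l - 9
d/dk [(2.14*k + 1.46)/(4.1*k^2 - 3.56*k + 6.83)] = (-8.774*k^2 - 11.972*k + 19.8138)/(16.81*k^4 - 29.192*k^3 + 68.6796*k^2 - 48.6296*k + 46.6489)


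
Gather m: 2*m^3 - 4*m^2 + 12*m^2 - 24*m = 2*m^3 + 8*m^2 - 24*m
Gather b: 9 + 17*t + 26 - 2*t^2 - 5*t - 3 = -2*t^2 + 12*t + 32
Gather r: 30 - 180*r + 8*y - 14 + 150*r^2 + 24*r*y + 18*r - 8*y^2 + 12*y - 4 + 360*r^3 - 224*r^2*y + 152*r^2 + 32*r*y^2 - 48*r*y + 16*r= 360*r^3 + r^2*(302 - 224*y) + r*(32*y^2 - 24*y - 146) - 8*y^2 + 20*y + 12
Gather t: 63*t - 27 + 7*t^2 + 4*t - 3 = 7*t^2 + 67*t - 30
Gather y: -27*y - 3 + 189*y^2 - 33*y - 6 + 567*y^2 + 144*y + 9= 756*y^2 + 84*y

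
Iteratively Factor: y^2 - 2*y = (y - 2)*(y)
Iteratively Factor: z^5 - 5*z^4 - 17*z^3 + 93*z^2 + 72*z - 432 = (z + 3)*(z^4 - 8*z^3 + 7*z^2 + 72*z - 144) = (z - 4)*(z + 3)*(z^3 - 4*z^2 - 9*z + 36) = (z - 4)^2*(z + 3)*(z^2 - 9) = (z - 4)^2*(z + 3)^2*(z - 3)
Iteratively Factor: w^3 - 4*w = (w - 2)*(w^2 + 2*w) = (w - 2)*(w + 2)*(w)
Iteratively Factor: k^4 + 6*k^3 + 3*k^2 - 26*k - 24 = (k - 2)*(k^3 + 8*k^2 + 19*k + 12) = (k - 2)*(k + 4)*(k^2 + 4*k + 3) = (k - 2)*(k + 1)*(k + 4)*(k + 3)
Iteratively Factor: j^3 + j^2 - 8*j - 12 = (j + 2)*(j^2 - j - 6) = (j - 3)*(j + 2)*(j + 2)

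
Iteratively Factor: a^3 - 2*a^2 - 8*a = (a + 2)*(a^2 - 4*a) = a*(a + 2)*(a - 4)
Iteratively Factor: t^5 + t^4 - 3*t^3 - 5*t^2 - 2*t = (t - 2)*(t^4 + 3*t^3 + 3*t^2 + t) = t*(t - 2)*(t^3 + 3*t^2 + 3*t + 1) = t*(t - 2)*(t + 1)*(t^2 + 2*t + 1) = t*(t - 2)*(t + 1)^2*(t + 1)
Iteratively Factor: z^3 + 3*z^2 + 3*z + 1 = (z + 1)*(z^2 + 2*z + 1) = (z + 1)^2*(z + 1)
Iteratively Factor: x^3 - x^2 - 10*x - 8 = (x - 4)*(x^2 + 3*x + 2) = (x - 4)*(x + 1)*(x + 2)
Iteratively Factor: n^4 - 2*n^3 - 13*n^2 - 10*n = (n + 1)*(n^3 - 3*n^2 - 10*n) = (n + 1)*(n + 2)*(n^2 - 5*n) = (n - 5)*(n + 1)*(n + 2)*(n)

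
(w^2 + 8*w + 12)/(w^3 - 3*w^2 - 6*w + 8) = (w + 6)/(w^2 - 5*w + 4)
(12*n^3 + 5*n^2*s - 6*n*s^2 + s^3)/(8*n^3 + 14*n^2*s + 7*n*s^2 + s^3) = (12*n^2 - 7*n*s + s^2)/(8*n^2 + 6*n*s + s^2)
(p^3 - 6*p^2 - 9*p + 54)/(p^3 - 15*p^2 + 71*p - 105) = (p^2 - 3*p - 18)/(p^2 - 12*p + 35)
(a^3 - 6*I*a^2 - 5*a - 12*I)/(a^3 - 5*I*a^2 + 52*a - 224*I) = (a^2 - 2*I*a + 3)/(a^2 - I*a + 56)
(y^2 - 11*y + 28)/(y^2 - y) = (y^2 - 11*y + 28)/(y*(y - 1))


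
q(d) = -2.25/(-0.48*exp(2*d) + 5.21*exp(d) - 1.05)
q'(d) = -2.25*(0.96*exp(2*d) - 5.21*exp(d))/(-0.48*exp(2*d) + 5.21*exp(d) - 1.05)^2 = (11.7225 - 2.16*exp(d))*exp(d)/(0.48*exp(2*d) - 5.21*exp(d) + 1.05)^2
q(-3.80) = 2.41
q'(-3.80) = 0.30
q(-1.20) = -4.73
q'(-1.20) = 14.74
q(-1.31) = -7.01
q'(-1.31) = 29.20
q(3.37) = 0.01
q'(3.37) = -0.02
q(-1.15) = -4.08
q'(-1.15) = 11.49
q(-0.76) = -1.76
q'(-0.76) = 3.05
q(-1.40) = -10.94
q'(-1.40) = 65.29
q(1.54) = -0.18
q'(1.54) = 0.05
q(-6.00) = 2.17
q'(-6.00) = 0.03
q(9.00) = 0.00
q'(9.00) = 0.00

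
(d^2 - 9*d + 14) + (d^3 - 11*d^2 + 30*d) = d^3 - 10*d^2 + 21*d + 14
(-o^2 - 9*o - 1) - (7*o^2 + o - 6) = -8*o^2 - 10*o + 5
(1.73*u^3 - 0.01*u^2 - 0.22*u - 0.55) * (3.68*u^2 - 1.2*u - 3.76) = 6.3664*u^5 - 2.1128*u^4 - 7.3024*u^3 - 1.7224*u^2 + 1.4872*u + 2.068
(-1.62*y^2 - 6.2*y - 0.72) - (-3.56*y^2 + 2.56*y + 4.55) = 1.94*y^2 - 8.76*y - 5.27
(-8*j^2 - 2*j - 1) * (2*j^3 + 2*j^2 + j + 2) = -16*j^5 - 20*j^4 - 14*j^3 - 20*j^2 - 5*j - 2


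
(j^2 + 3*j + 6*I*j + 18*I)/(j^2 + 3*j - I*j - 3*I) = (j + 6*I)/(j - I)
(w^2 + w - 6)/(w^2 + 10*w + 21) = (w - 2)/(w + 7)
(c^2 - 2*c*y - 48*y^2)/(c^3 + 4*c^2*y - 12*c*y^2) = (-c + 8*y)/(c*(-c + 2*y))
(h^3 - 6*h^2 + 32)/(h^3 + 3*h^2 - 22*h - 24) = (h^2 - 2*h - 8)/(h^2 + 7*h + 6)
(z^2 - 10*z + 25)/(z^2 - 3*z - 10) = (z - 5)/(z + 2)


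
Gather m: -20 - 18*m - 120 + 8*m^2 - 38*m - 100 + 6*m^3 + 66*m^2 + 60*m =6*m^3 + 74*m^2 + 4*m - 240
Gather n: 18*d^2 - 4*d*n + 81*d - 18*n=18*d^2 + 81*d + n*(-4*d - 18)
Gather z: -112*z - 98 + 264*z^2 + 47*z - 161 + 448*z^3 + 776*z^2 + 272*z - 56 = 448*z^3 + 1040*z^2 + 207*z - 315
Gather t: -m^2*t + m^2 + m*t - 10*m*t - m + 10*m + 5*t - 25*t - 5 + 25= m^2 + 9*m + t*(-m^2 - 9*m - 20) + 20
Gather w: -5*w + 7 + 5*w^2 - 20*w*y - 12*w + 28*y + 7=5*w^2 + w*(-20*y - 17) + 28*y + 14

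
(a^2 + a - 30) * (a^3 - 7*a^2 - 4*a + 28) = a^5 - 6*a^4 - 41*a^3 + 234*a^2 + 148*a - 840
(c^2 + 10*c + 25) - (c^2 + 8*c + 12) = 2*c + 13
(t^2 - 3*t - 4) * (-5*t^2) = -5*t^4 + 15*t^3 + 20*t^2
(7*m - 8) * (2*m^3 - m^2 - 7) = 14*m^4 - 23*m^3 + 8*m^2 - 49*m + 56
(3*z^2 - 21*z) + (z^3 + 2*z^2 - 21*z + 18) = z^3 + 5*z^2 - 42*z + 18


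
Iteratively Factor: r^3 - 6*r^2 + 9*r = (r - 3)*(r^2 - 3*r) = r*(r - 3)*(r - 3)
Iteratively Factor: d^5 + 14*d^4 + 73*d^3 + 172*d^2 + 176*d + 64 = (d + 4)*(d^4 + 10*d^3 + 33*d^2 + 40*d + 16) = (d + 1)*(d + 4)*(d^3 + 9*d^2 + 24*d + 16) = (d + 1)*(d + 4)^2*(d^2 + 5*d + 4) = (d + 1)*(d + 4)^3*(d + 1)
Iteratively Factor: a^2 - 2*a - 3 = (a - 3)*(a + 1)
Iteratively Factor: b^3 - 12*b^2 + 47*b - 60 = (b - 3)*(b^2 - 9*b + 20) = (b - 5)*(b - 3)*(b - 4)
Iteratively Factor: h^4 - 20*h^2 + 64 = (h - 4)*(h^3 + 4*h^2 - 4*h - 16) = (h - 4)*(h - 2)*(h^2 + 6*h + 8) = (h - 4)*(h - 2)*(h + 2)*(h + 4)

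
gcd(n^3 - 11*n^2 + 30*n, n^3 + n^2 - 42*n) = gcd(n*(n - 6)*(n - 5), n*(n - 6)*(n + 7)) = n^2 - 6*n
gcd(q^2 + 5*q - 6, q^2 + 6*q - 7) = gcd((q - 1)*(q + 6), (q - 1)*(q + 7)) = q - 1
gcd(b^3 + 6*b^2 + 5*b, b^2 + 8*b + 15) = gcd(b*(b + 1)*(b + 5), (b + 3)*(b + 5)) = b + 5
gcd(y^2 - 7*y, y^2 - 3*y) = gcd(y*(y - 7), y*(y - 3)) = y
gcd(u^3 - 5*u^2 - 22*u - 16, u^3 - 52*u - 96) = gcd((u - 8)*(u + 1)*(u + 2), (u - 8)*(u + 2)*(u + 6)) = u^2 - 6*u - 16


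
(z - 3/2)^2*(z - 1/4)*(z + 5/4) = z^4 - 2*z^3 - 17*z^2/16 + 51*z/16 - 45/64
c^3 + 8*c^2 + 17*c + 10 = (c + 1)*(c + 2)*(c + 5)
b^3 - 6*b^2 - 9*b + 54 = (b - 6)*(b - 3)*(b + 3)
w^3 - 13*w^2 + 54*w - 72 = (w - 6)*(w - 4)*(w - 3)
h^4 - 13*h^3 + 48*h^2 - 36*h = h*(h - 6)^2*(h - 1)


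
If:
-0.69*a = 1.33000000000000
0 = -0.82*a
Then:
No Solution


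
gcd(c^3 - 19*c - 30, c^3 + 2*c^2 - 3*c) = c + 3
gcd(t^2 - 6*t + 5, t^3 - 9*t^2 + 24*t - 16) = t - 1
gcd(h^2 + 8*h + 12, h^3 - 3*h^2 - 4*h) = 1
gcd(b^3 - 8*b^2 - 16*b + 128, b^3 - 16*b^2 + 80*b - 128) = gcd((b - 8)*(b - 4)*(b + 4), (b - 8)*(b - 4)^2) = b^2 - 12*b + 32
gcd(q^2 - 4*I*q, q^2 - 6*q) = q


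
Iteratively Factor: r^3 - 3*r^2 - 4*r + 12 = (r + 2)*(r^2 - 5*r + 6) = (r - 3)*(r + 2)*(r - 2)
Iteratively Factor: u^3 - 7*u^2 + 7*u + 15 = (u - 5)*(u^2 - 2*u - 3) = (u - 5)*(u + 1)*(u - 3)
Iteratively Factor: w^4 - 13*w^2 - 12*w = (w + 1)*(w^3 - w^2 - 12*w) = (w - 4)*(w + 1)*(w^2 + 3*w) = (w - 4)*(w + 1)*(w + 3)*(w)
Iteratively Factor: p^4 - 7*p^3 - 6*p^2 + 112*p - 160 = (p - 2)*(p^3 - 5*p^2 - 16*p + 80) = (p - 2)*(p + 4)*(p^2 - 9*p + 20) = (p - 5)*(p - 2)*(p + 4)*(p - 4)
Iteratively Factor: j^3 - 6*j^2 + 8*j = (j)*(j^2 - 6*j + 8) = j*(j - 2)*(j - 4)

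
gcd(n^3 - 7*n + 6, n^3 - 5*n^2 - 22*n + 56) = n - 2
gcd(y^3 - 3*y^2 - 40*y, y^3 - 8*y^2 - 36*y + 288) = y - 8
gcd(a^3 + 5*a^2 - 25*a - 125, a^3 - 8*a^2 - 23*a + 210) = a + 5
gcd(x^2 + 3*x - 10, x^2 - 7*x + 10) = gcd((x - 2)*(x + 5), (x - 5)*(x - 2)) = x - 2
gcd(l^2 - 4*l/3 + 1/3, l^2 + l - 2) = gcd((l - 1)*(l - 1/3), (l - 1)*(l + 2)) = l - 1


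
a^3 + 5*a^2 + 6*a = a*(a + 2)*(a + 3)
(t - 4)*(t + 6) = t^2 + 2*t - 24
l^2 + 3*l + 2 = (l + 1)*(l + 2)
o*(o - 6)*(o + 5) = o^3 - o^2 - 30*o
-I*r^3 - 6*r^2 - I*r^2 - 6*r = r*(r - 6*I)*(-I*r - I)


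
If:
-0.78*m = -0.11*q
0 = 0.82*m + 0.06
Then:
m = -0.07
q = -0.52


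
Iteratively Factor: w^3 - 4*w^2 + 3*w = (w - 1)*(w^2 - 3*w) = (w - 3)*(w - 1)*(w)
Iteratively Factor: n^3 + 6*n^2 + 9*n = (n + 3)*(n^2 + 3*n) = (n + 3)^2*(n)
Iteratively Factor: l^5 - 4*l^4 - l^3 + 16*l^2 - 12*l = (l)*(l^4 - 4*l^3 - l^2 + 16*l - 12) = l*(l - 2)*(l^3 - 2*l^2 - 5*l + 6) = l*(l - 2)*(l - 1)*(l^2 - l - 6) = l*(l - 2)*(l - 1)*(l + 2)*(l - 3)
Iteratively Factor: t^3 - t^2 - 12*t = (t)*(t^2 - t - 12) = t*(t - 4)*(t + 3)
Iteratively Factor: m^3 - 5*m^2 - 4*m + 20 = (m - 5)*(m^2 - 4) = (m - 5)*(m + 2)*(m - 2)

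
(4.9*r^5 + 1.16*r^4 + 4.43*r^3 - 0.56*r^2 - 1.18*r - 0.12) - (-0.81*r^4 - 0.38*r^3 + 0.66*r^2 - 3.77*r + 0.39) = 4.9*r^5 + 1.97*r^4 + 4.81*r^3 - 1.22*r^2 + 2.59*r - 0.51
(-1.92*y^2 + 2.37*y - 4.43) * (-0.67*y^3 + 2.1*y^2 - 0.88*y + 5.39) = 1.2864*y^5 - 5.6199*y^4 + 9.6347*y^3 - 21.7374*y^2 + 16.6727*y - 23.8777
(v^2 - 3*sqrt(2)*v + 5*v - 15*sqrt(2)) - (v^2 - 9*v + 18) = -3*sqrt(2)*v + 14*v - 15*sqrt(2) - 18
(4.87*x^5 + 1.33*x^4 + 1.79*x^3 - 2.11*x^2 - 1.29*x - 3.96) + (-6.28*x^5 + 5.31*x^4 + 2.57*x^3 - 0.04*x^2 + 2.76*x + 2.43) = -1.41*x^5 + 6.64*x^4 + 4.36*x^3 - 2.15*x^2 + 1.47*x - 1.53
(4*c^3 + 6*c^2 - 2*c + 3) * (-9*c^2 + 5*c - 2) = -36*c^5 - 34*c^4 + 40*c^3 - 49*c^2 + 19*c - 6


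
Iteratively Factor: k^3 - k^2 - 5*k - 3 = (k + 1)*(k^2 - 2*k - 3) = (k - 3)*(k + 1)*(k + 1)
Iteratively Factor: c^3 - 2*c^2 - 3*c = (c - 3)*(c^2 + c) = c*(c - 3)*(c + 1)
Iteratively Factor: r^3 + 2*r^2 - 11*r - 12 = (r + 1)*(r^2 + r - 12) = (r - 3)*(r + 1)*(r + 4)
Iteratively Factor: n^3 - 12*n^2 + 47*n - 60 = (n - 5)*(n^2 - 7*n + 12) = (n - 5)*(n - 3)*(n - 4)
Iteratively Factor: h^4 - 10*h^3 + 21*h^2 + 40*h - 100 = (h - 5)*(h^3 - 5*h^2 - 4*h + 20) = (h - 5)*(h + 2)*(h^2 - 7*h + 10) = (h - 5)*(h - 2)*(h + 2)*(h - 5)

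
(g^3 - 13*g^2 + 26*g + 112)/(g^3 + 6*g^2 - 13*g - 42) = (g^2 - 15*g + 56)/(g^2 + 4*g - 21)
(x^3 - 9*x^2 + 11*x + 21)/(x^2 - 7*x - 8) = (x^2 - 10*x + 21)/(x - 8)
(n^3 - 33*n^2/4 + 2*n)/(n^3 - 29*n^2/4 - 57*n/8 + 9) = 2*n*(4*n - 1)/(8*n^2 + 6*n - 9)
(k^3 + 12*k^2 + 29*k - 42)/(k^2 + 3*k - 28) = (k^2 + 5*k - 6)/(k - 4)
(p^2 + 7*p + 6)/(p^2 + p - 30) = (p + 1)/(p - 5)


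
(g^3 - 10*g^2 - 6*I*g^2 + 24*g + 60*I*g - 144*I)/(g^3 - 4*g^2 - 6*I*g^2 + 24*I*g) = (g - 6)/g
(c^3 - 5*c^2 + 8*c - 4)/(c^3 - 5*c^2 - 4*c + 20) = (c^2 - 3*c + 2)/(c^2 - 3*c - 10)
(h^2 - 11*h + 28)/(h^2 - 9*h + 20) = (h - 7)/(h - 5)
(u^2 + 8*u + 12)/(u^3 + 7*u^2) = (u^2 + 8*u + 12)/(u^2*(u + 7))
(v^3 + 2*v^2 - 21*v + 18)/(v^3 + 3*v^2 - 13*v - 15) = (v^2 + 5*v - 6)/(v^2 + 6*v + 5)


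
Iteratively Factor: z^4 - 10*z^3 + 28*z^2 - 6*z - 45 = (z - 3)*(z^3 - 7*z^2 + 7*z + 15) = (z - 3)^2*(z^2 - 4*z - 5) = (z - 3)^2*(z + 1)*(z - 5)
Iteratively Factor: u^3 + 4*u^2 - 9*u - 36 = (u - 3)*(u^2 + 7*u + 12) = (u - 3)*(u + 4)*(u + 3)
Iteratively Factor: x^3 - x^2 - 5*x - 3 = (x + 1)*(x^2 - 2*x - 3) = (x + 1)^2*(x - 3)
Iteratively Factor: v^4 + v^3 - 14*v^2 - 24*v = (v + 2)*(v^3 - v^2 - 12*v) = (v - 4)*(v + 2)*(v^2 + 3*v) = (v - 4)*(v + 2)*(v + 3)*(v)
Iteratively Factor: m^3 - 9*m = (m + 3)*(m^2 - 3*m) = (m - 3)*(m + 3)*(m)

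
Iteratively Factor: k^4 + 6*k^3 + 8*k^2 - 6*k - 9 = (k + 1)*(k^3 + 5*k^2 + 3*k - 9) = (k - 1)*(k + 1)*(k^2 + 6*k + 9) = (k - 1)*(k + 1)*(k + 3)*(k + 3)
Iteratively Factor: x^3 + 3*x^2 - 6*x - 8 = (x - 2)*(x^2 + 5*x + 4) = (x - 2)*(x + 1)*(x + 4)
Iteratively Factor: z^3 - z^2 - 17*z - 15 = (z + 3)*(z^2 - 4*z - 5) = (z + 1)*(z + 3)*(z - 5)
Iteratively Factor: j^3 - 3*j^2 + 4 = (j + 1)*(j^2 - 4*j + 4) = (j - 2)*(j + 1)*(j - 2)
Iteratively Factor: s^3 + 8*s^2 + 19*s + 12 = (s + 3)*(s^2 + 5*s + 4) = (s + 1)*(s + 3)*(s + 4)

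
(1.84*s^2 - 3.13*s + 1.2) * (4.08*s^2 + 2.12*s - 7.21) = 7.5072*s^4 - 8.8696*s^3 - 15.006*s^2 + 25.1113*s - 8.652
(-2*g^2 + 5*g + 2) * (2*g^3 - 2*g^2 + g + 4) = -4*g^5 + 14*g^4 - 8*g^3 - 7*g^2 + 22*g + 8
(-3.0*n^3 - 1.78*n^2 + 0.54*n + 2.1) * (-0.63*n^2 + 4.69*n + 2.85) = 1.89*n^5 - 12.9486*n^4 - 17.2384*n^3 - 3.8634*n^2 + 11.388*n + 5.985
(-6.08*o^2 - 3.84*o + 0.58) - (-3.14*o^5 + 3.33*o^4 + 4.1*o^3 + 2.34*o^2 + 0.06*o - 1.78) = 3.14*o^5 - 3.33*o^4 - 4.1*o^3 - 8.42*o^2 - 3.9*o + 2.36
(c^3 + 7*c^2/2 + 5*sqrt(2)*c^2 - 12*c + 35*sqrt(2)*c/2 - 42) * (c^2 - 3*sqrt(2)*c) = c^5 + 2*sqrt(2)*c^4 + 7*c^4/2 - 42*c^3 + 7*sqrt(2)*c^3 - 147*c^2 + 36*sqrt(2)*c^2 + 126*sqrt(2)*c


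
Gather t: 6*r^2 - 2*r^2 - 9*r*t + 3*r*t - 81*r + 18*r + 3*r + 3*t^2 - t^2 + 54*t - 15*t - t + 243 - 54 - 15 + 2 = 4*r^2 - 60*r + 2*t^2 + t*(38 - 6*r) + 176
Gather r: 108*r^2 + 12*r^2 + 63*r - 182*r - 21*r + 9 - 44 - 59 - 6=120*r^2 - 140*r - 100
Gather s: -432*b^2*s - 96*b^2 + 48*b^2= -432*b^2*s - 48*b^2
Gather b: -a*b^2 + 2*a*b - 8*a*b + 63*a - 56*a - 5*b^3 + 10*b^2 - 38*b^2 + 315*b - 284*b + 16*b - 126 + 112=7*a - 5*b^3 + b^2*(-a - 28) + b*(47 - 6*a) - 14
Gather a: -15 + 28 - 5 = 8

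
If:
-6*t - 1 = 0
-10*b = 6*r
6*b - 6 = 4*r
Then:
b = 9/19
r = -15/19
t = -1/6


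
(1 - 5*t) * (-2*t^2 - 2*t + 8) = 10*t^3 + 8*t^2 - 42*t + 8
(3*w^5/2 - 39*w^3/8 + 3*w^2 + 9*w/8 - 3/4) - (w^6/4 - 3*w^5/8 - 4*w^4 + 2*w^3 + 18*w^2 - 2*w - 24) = -w^6/4 + 15*w^5/8 + 4*w^4 - 55*w^3/8 - 15*w^2 + 25*w/8 + 93/4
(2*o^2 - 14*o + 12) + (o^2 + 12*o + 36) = 3*o^2 - 2*o + 48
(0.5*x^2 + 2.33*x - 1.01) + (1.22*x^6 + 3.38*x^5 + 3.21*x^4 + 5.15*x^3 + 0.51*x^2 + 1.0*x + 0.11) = 1.22*x^6 + 3.38*x^5 + 3.21*x^4 + 5.15*x^3 + 1.01*x^2 + 3.33*x - 0.9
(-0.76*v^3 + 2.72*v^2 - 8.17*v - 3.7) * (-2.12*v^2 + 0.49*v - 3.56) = 1.6112*v^5 - 6.1388*v^4 + 21.3588*v^3 - 5.8425*v^2 + 27.2722*v + 13.172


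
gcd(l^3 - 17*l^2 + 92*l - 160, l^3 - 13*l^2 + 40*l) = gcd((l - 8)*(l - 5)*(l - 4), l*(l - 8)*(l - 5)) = l^2 - 13*l + 40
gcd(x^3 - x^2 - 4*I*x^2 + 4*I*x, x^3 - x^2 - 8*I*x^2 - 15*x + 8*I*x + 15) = x - 1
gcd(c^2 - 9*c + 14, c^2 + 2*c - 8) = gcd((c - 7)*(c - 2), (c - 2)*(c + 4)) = c - 2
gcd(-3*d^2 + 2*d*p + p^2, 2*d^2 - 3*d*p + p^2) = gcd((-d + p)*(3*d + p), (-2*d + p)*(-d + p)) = -d + p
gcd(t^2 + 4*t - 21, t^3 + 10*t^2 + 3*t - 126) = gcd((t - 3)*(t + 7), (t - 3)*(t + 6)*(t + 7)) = t^2 + 4*t - 21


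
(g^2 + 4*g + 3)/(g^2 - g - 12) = (g + 1)/(g - 4)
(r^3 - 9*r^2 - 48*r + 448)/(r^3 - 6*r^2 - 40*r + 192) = (r^2 - r - 56)/(r^2 + 2*r - 24)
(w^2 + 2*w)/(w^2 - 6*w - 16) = w/(w - 8)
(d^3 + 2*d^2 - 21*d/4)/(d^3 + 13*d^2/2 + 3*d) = (4*d^2 + 8*d - 21)/(2*(2*d^2 + 13*d + 6))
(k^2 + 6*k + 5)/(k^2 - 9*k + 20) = (k^2 + 6*k + 5)/(k^2 - 9*k + 20)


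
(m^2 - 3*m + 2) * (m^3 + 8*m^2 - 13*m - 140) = m^5 + 5*m^4 - 35*m^3 - 85*m^2 + 394*m - 280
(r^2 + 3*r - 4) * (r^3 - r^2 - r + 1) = r^5 + 2*r^4 - 8*r^3 + 2*r^2 + 7*r - 4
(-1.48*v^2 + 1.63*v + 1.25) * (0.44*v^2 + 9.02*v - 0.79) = -0.6512*v^4 - 12.6324*v^3 + 16.4218*v^2 + 9.9873*v - 0.9875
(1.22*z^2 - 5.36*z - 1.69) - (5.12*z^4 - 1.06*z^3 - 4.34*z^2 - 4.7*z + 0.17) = -5.12*z^4 + 1.06*z^3 + 5.56*z^2 - 0.66*z - 1.86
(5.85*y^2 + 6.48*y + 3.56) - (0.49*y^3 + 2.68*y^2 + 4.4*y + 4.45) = -0.49*y^3 + 3.17*y^2 + 2.08*y - 0.89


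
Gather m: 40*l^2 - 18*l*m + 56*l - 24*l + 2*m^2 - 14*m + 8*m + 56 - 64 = 40*l^2 + 32*l + 2*m^2 + m*(-18*l - 6) - 8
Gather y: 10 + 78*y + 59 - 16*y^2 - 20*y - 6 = -16*y^2 + 58*y + 63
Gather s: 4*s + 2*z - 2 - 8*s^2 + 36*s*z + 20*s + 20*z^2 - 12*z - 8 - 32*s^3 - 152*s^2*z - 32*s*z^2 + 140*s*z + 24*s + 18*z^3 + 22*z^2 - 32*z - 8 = -32*s^3 + s^2*(-152*z - 8) + s*(-32*z^2 + 176*z + 48) + 18*z^3 + 42*z^2 - 42*z - 18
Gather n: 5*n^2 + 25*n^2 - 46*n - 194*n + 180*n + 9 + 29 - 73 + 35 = 30*n^2 - 60*n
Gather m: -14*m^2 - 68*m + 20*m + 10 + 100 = -14*m^2 - 48*m + 110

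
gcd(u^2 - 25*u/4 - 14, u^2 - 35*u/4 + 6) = u - 8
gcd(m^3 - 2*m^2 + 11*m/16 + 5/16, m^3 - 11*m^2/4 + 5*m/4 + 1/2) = m^2 - 3*m/4 - 1/4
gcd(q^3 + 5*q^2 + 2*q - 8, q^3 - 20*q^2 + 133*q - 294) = 1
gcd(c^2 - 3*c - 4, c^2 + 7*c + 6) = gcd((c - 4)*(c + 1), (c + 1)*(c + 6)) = c + 1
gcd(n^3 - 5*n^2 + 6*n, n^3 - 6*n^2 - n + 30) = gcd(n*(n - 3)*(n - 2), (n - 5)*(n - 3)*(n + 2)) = n - 3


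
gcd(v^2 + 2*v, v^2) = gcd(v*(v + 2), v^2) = v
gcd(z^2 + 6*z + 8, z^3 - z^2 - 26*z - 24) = z + 4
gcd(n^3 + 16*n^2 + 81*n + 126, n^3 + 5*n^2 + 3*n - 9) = n + 3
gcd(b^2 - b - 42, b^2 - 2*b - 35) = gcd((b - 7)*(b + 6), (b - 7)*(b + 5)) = b - 7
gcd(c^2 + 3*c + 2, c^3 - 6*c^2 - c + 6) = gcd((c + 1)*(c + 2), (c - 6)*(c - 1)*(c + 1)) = c + 1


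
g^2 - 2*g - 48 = (g - 8)*(g + 6)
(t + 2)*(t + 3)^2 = t^3 + 8*t^2 + 21*t + 18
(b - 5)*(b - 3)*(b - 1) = b^3 - 9*b^2 + 23*b - 15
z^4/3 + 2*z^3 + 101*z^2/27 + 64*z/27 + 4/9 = (z/3 + 1)*(z + 1/3)*(z + 2/3)*(z + 2)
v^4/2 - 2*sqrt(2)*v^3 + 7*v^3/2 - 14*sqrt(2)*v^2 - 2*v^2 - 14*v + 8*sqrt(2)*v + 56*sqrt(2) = (v/2 + 1)*(v - 2)*(v + 7)*(v - 4*sqrt(2))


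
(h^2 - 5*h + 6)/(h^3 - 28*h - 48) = (-h^2 + 5*h - 6)/(-h^3 + 28*h + 48)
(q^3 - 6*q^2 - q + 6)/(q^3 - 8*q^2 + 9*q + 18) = (q - 1)/(q - 3)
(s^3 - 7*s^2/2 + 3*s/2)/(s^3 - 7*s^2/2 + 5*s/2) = (2*s^2 - 7*s + 3)/(2*s^2 - 7*s + 5)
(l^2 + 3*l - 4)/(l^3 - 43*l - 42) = (-l^2 - 3*l + 4)/(-l^3 + 43*l + 42)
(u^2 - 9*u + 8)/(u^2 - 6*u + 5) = (u - 8)/(u - 5)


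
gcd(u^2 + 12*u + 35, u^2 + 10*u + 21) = u + 7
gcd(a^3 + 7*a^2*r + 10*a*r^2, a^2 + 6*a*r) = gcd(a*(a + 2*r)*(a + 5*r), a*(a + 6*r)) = a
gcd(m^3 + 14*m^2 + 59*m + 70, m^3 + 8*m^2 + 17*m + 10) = m^2 + 7*m + 10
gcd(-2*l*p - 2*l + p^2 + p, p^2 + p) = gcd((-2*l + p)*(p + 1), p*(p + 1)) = p + 1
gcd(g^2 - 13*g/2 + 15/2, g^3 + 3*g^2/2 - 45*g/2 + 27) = g - 3/2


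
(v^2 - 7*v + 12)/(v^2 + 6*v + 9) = (v^2 - 7*v + 12)/(v^2 + 6*v + 9)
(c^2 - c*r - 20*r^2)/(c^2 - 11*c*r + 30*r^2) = (-c - 4*r)/(-c + 6*r)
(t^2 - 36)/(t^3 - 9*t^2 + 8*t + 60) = (t + 6)/(t^2 - 3*t - 10)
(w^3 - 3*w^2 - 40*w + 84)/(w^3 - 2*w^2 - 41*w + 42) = (w - 2)/(w - 1)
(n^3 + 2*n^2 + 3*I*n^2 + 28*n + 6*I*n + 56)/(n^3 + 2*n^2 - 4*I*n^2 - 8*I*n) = (n + 7*I)/n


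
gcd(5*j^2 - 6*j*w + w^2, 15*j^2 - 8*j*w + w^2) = -5*j + w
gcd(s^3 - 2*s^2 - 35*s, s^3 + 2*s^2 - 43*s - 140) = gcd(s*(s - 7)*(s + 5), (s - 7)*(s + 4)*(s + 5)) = s^2 - 2*s - 35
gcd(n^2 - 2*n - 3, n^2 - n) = 1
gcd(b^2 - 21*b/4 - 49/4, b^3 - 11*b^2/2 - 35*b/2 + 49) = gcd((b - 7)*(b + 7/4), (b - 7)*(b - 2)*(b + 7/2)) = b - 7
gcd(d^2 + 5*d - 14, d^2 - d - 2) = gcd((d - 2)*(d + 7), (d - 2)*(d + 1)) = d - 2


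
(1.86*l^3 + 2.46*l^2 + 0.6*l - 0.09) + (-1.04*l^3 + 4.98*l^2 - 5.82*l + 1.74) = 0.82*l^3 + 7.44*l^2 - 5.22*l + 1.65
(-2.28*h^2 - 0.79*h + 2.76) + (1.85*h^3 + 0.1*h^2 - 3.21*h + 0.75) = 1.85*h^3 - 2.18*h^2 - 4.0*h + 3.51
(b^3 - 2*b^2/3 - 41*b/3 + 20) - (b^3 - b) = -2*b^2/3 - 38*b/3 + 20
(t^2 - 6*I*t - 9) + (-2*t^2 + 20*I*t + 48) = -t^2 + 14*I*t + 39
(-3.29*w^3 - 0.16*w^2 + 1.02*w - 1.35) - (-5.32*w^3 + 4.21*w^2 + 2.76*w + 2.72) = 2.03*w^3 - 4.37*w^2 - 1.74*w - 4.07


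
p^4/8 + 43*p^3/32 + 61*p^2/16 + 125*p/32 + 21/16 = (p/4 + 1/2)*(p/2 + 1/2)*(p + 3/4)*(p + 7)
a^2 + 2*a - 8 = (a - 2)*(a + 4)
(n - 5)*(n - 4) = n^2 - 9*n + 20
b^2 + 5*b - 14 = (b - 2)*(b + 7)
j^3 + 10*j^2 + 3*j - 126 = (j - 3)*(j + 6)*(j + 7)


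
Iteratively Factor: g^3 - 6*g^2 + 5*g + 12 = (g + 1)*(g^2 - 7*g + 12) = (g - 4)*(g + 1)*(g - 3)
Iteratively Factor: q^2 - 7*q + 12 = (q - 4)*(q - 3)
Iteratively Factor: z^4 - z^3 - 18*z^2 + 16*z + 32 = (z - 4)*(z^3 + 3*z^2 - 6*z - 8) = (z - 4)*(z + 1)*(z^2 + 2*z - 8) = (z - 4)*(z - 2)*(z + 1)*(z + 4)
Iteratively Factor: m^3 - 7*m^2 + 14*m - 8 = (m - 2)*(m^2 - 5*m + 4) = (m - 2)*(m - 1)*(m - 4)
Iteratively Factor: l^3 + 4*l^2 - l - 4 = (l + 1)*(l^2 + 3*l - 4) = (l - 1)*(l + 1)*(l + 4)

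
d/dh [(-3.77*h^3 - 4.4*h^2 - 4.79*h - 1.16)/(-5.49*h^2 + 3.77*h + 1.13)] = (20.6973*h^4 - 28.4258*h^3 - 55.6654*h^2 - 22.6808*h - 1.0395)/(30.1401*h^4 - 41.3946*h^3 + 1.8055*h^2 + 8.5202*h + 1.2769)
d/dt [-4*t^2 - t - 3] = -8*t - 1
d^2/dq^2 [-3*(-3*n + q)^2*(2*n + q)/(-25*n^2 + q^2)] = n^2*(12300*n^3 - 9900*n^2*q + 1476*n*q^2 - 132*q^3)/(-15625*n^6 + 1875*n^4*q^2 - 75*n^2*q^4 + q^6)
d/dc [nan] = 0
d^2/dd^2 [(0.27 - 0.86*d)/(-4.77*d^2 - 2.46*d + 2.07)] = ((0.86*d - 0.27)*(9.54*d + 2.46)*(19.08*d + 4.92) - (24.6132*d + 1.6554)*(4.77*d^2 + 2.46*d - 2.07))/(4.77*d^2 + 2.46*d - 2.07)^3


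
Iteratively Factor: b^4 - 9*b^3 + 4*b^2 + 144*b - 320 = (b - 4)*(b^3 - 5*b^2 - 16*b + 80) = (b - 5)*(b - 4)*(b^2 - 16) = (b - 5)*(b - 4)^2*(b + 4)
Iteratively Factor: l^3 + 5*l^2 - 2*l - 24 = (l + 4)*(l^2 + l - 6) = (l + 3)*(l + 4)*(l - 2)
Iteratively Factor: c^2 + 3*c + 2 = (c + 1)*(c + 2)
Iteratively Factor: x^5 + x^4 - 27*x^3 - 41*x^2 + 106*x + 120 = (x - 2)*(x^4 + 3*x^3 - 21*x^2 - 83*x - 60) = (x - 2)*(x + 4)*(x^3 - x^2 - 17*x - 15) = (x - 5)*(x - 2)*(x + 4)*(x^2 + 4*x + 3) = (x - 5)*(x - 2)*(x + 3)*(x + 4)*(x + 1)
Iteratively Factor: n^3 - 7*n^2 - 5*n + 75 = (n + 3)*(n^2 - 10*n + 25) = (n - 5)*(n + 3)*(n - 5)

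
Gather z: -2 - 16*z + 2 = -16*z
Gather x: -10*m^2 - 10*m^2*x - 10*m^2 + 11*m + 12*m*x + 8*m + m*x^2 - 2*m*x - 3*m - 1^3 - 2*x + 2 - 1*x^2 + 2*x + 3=-20*m^2 + 16*m + x^2*(m - 1) + x*(-10*m^2 + 10*m) + 4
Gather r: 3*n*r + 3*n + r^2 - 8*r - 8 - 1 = 3*n + r^2 + r*(3*n - 8) - 9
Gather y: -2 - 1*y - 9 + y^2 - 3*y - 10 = y^2 - 4*y - 21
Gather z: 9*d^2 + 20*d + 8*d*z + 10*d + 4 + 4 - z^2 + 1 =9*d^2 + 8*d*z + 30*d - z^2 + 9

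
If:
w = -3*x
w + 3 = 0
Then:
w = -3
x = 1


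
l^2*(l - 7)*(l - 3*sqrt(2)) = l^4 - 7*l^3 - 3*sqrt(2)*l^3 + 21*sqrt(2)*l^2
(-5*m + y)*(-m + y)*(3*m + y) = 15*m^3 - 13*m^2*y - 3*m*y^2 + y^3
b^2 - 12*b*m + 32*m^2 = (b - 8*m)*(b - 4*m)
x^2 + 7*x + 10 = (x + 2)*(x + 5)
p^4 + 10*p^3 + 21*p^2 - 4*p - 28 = (p - 1)*(p + 2)^2*(p + 7)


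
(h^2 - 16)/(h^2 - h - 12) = (h + 4)/(h + 3)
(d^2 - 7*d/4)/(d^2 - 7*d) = (d - 7/4)/(d - 7)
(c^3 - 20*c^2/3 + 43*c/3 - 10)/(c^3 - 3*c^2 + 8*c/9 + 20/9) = 3*(c - 3)/(3*c + 2)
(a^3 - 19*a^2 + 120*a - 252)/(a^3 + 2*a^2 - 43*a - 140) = (a^2 - 12*a + 36)/(a^2 + 9*a + 20)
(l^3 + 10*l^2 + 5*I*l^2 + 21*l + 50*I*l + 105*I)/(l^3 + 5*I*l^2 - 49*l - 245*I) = (l + 3)/(l - 7)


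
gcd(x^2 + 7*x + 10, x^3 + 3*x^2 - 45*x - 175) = x + 5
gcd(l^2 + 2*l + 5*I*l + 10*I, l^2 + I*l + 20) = l + 5*I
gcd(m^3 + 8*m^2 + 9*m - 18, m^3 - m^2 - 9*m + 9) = m^2 + 2*m - 3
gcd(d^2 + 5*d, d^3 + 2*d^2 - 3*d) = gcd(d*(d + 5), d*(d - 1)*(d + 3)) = d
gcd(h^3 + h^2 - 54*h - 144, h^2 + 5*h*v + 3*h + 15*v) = h + 3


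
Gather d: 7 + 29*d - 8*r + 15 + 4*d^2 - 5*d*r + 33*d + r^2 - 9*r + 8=4*d^2 + d*(62 - 5*r) + r^2 - 17*r + 30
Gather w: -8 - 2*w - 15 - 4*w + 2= -6*w - 21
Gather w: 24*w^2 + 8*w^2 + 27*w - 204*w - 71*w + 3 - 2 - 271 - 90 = 32*w^2 - 248*w - 360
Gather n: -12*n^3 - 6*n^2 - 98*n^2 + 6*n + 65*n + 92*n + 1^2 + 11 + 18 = -12*n^3 - 104*n^2 + 163*n + 30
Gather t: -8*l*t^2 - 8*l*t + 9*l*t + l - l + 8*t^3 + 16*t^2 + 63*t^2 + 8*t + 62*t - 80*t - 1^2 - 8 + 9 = 8*t^3 + t^2*(79 - 8*l) + t*(l - 10)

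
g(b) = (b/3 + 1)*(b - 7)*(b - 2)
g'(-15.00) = 280.67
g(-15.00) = -1496.00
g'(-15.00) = 280.67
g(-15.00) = -1496.00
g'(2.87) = -7.58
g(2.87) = -7.03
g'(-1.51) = 3.99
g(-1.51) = 14.84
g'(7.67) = 23.82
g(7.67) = 13.51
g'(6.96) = 16.27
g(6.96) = -0.66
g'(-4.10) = 28.88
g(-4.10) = -24.83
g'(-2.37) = 10.76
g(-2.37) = 8.60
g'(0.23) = -5.20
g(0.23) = 12.90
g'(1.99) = -8.33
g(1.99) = 0.08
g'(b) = (b/3 + 1)*(b - 7) + (b/3 + 1)*(b - 2) + (b - 7)*(b - 2)/3 = b^2 - 4*b - 13/3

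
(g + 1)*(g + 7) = g^2 + 8*g + 7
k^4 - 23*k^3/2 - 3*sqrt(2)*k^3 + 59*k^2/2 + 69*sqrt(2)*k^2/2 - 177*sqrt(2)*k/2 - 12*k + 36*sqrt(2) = (k - 8)*(k - 3)*(k - 1/2)*(k - 3*sqrt(2))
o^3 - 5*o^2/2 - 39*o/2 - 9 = (o - 6)*(o + 1/2)*(o + 3)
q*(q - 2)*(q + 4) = q^3 + 2*q^2 - 8*q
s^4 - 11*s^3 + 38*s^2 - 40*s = s*(s - 5)*(s - 4)*(s - 2)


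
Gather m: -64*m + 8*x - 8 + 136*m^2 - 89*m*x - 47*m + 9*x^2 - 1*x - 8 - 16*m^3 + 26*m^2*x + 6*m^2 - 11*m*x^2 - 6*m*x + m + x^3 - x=-16*m^3 + m^2*(26*x + 142) + m*(-11*x^2 - 95*x - 110) + x^3 + 9*x^2 + 6*x - 16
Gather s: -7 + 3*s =3*s - 7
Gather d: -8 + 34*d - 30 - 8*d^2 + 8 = -8*d^2 + 34*d - 30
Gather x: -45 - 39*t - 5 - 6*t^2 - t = -6*t^2 - 40*t - 50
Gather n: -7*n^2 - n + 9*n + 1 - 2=-7*n^2 + 8*n - 1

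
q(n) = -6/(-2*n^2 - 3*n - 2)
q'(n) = -6*(4*n + 3)/(-2*n^2 - 3*n - 2)^2 = 6*(-4*n - 3)/(2*n^2 + 3*n + 2)^2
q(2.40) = 0.29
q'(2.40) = -0.18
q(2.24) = 0.32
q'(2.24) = -0.20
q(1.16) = 0.73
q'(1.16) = -0.69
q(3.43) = 0.17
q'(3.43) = -0.08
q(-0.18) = 3.93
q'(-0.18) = -5.88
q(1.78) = 0.44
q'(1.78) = -0.32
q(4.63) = 0.10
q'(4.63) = -0.04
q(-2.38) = 0.97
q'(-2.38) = 1.02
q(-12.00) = 0.02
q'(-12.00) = 0.00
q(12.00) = 0.02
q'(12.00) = 0.00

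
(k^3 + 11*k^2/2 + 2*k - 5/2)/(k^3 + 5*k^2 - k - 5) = (k - 1/2)/(k - 1)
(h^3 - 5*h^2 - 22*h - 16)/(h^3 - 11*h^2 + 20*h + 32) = (h + 2)/(h - 4)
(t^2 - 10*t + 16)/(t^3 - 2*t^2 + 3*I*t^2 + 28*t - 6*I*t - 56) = (t - 8)/(t^2 + 3*I*t + 28)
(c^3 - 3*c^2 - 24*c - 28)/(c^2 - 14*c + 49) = (c^2 + 4*c + 4)/(c - 7)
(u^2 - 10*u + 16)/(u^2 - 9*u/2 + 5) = 2*(u - 8)/(2*u - 5)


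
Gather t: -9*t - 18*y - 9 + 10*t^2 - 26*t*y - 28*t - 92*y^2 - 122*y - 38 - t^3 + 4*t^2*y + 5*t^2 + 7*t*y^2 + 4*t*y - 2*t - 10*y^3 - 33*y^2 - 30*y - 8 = -t^3 + t^2*(4*y + 15) + t*(7*y^2 - 22*y - 39) - 10*y^3 - 125*y^2 - 170*y - 55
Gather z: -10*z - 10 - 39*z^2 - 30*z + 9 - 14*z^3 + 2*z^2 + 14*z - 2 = -14*z^3 - 37*z^2 - 26*z - 3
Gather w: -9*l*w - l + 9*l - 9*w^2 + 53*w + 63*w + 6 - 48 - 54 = 8*l - 9*w^2 + w*(116 - 9*l) - 96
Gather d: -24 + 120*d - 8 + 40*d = 160*d - 32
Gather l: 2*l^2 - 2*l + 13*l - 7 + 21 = 2*l^2 + 11*l + 14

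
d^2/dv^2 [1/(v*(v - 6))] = 2*(v^2 + v*(v - 6) + (v - 6)^2)/(v^3*(v - 6)^3)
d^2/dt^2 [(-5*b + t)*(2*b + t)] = 2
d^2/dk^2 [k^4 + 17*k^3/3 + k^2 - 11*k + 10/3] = 12*k^2 + 34*k + 2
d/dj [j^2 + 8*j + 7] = 2*j + 8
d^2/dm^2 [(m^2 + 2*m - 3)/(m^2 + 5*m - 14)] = 6*(-m^3 + 11*m^2 + 13*m + 73)/(m^6 + 15*m^5 + 33*m^4 - 295*m^3 - 462*m^2 + 2940*m - 2744)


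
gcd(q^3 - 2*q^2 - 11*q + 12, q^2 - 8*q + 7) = q - 1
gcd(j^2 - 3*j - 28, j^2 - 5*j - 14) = j - 7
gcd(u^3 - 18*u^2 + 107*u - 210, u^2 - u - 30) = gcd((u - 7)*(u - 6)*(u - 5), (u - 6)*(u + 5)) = u - 6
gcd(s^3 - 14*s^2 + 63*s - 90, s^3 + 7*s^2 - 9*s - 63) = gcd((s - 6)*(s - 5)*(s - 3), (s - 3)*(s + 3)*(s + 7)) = s - 3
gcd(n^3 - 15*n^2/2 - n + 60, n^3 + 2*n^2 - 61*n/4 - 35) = n^2 - 3*n/2 - 10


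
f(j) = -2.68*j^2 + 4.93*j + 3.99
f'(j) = 4.93 - 5.36*j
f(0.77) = 6.20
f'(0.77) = 0.80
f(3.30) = -8.93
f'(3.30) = -12.76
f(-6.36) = -135.77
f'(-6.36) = 39.02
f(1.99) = 3.19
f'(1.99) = -5.74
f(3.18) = -7.43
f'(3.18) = -12.11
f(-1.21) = -5.90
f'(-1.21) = 11.42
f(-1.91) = -15.20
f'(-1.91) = 15.17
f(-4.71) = -78.68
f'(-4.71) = 30.18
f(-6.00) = -122.07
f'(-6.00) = 37.09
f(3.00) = -5.34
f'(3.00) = -11.15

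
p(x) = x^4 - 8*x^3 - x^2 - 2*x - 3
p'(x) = 4*x^3 - 24*x^2 - 2*x - 2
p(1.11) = -15.88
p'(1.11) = -28.32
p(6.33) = -479.30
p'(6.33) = 38.23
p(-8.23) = 8993.01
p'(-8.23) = -3840.90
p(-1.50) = 29.81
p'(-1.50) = -66.50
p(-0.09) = -2.82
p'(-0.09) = -2.02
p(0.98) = -12.53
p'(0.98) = -23.24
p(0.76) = -8.28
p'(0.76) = -15.63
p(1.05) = -14.25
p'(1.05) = -25.93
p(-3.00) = 291.00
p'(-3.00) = -320.00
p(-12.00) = 34437.00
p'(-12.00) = -10346.00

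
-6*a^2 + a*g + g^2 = (-2*a + g)*(3*a + g)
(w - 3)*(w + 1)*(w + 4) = w^3 + 2*w^2 - 11*w - 12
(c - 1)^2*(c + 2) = c^3 - 3*c + 2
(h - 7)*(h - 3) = h^2 - 10*h + 21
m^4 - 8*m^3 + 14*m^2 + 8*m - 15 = (m - 5)*(m - 3)*(m - 1)*(m + 1)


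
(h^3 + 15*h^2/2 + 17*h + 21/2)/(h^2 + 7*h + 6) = (2*h^2 + 13*h + 21)/(2*(h + 6))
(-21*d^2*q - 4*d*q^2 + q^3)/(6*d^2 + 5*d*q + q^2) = q*(-7*d + q)/(2*d + q)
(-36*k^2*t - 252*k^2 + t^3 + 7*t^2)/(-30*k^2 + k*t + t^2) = (-6*k*t - 42*k + t^2 + 7*t)/(-5*k + t)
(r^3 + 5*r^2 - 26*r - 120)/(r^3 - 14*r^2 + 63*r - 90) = (r^2 + 10*r + 24)/(r^2 - 9*r + 18)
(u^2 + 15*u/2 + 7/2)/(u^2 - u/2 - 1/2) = (u + 7)/(u - 1)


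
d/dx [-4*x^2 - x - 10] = -8*x - 1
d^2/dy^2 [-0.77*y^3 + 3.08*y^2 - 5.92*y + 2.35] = 6.16 - 4.62*y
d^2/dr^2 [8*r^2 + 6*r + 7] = 16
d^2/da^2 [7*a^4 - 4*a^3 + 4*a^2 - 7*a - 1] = 84*a^2 - 24*a + 8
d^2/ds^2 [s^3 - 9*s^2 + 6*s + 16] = 6*s - 18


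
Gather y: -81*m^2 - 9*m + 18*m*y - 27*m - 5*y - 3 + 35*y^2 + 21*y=-81*m^2 - 36*m + 35*y^2 + y*(18*m + 16) - 3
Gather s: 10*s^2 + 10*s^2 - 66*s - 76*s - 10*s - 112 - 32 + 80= 20*s^2 - 152*s - 64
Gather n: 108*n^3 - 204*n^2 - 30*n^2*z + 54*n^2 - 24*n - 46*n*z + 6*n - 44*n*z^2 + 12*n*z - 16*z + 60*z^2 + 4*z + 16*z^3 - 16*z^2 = 108*n^3 + n^2*(-30*z - 150) + n*(-44*z^2 - 34*z - 18) + 16*z^3 + 44*z^2 - 12*z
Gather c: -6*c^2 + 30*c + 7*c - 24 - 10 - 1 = -6*c^2 + 37*c - 35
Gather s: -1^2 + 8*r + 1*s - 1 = 8*r + s - 2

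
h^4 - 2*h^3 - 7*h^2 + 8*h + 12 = (h - 3)*(h - 2)*(h + 1)*(h + 2)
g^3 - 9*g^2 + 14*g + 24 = (g - 6)*(g - 4)*(g + 1)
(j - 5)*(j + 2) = j^2 - 3*j - 10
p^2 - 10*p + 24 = (p - 6)*(p - 4)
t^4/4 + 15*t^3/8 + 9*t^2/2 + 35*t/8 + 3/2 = (t/4 + 1)*(t + 1)^2*(t + 3/2)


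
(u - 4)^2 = u^2 - 8*u + 16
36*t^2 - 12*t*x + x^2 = (-6*t + x)^2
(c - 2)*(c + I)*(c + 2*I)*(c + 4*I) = c^4 - 2*c^3 + 7*I*c^3 - 14*c^2 - 14*I*c^2 + 28*c - 8*I*c + 16*I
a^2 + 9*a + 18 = (a + 3)*(a + 6)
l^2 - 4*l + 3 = (l - 3)*(l - 1)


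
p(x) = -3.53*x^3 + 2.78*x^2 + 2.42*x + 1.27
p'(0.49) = 2.60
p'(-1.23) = -20.44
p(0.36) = 2.34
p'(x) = -10.59*x^2 + 5.56*x + 2.42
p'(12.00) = -1455.82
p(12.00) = -5669.21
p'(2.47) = -48.46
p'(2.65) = -57.21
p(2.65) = -38.49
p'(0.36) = 3.05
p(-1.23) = 9.07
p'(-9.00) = -905.41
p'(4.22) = -162.71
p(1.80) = -5.95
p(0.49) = 2.71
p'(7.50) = -551.57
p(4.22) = -204.29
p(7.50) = -1313.42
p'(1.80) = -21.88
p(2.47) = -28.99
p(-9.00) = 2778.04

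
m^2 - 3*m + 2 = (m - 2)*(m - 1)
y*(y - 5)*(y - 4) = y^3 - 9*y^2 + 20*y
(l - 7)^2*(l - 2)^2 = l^4 - 18*l^3 + 109*l^2 - 252*l + 196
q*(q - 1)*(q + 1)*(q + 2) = q^4 + 2*q^3 - q^2 - 2*q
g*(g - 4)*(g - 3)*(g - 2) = g^4 - 9*g^3 + 26*g^2 - 24*g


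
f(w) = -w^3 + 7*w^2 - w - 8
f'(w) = -3*w^2 + 14*w - 1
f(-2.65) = 62.42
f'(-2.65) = -59.17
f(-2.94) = 80.86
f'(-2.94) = -68.09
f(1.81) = 7.19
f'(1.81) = 14.51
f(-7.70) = 871.26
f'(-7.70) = -286.67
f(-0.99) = 0.82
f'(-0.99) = -17.80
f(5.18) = 35.65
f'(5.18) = -8.98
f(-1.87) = 24.89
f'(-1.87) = -37.67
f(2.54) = 18.23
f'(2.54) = 15.21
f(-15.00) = 4957.00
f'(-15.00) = -886.00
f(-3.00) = 85.00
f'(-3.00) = -70.00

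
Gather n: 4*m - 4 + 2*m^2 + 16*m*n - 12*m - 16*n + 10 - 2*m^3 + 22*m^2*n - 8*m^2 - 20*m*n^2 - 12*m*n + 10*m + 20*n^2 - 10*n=-2*m^3 - 6*m^2 + 2*m + n^2*(20 - 20*m) + n*(22*m^2 + 4*m - 26) + 6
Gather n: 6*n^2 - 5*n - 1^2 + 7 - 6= 6*n^2 - 5*n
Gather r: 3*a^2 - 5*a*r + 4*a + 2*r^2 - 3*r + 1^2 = 3*a^2 + 4*a + 2*r^2 + r*(-5*a - 3) + 1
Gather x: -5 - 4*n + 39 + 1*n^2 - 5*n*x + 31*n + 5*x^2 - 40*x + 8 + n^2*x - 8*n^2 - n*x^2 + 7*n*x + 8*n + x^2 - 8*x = -7*n^2 + 35*n + x^2*(6 - n) + x*(n^2 + 2*n - 48) + 42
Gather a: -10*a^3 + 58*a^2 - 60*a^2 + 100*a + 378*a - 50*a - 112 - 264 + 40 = -10*a^3 - 2*a^2 + 428*a - 336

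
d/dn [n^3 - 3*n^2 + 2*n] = 3*n^2 - 6*n + 2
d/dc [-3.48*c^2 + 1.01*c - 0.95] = 1.01 - 6.96*c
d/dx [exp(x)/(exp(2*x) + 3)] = (3 - exp(2*x))*exp(x)/(exp(4*x) + 6*exp(2*x) + 9)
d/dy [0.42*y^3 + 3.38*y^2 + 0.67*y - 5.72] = 1.26*y^2 + 6.76*y + 0.67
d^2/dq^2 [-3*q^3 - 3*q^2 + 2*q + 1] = -18*q - 6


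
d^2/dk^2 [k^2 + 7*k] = 2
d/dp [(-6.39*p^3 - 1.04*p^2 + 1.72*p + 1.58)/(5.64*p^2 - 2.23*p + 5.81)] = (-36.0396*p^4 + 28.4994*p^3 - 118.7593*p^2 - 29.9072*p + 13.5166)/(31.8096*p^4 - 25.1544*p^3 + 70.5097*p^2 - 25.9126*p + 33.7561)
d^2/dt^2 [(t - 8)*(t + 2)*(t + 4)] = 6*t - 4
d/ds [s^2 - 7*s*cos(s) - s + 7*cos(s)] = 7*s*sin(s) + 2*s - 7*sqrt(2)*sin(s + pi/4) - 1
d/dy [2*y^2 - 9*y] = 4*y - 9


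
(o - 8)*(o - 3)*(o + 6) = o^3 - 5*o^2 - 42*o + 144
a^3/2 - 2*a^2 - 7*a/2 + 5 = (a/2 + 1)*(a - 5)*(a - 1)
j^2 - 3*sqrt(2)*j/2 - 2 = (j - 2*sqrt(2))*(j + sqrt(2)/2)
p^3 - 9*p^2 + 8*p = p*(p - 8)*(p - 1)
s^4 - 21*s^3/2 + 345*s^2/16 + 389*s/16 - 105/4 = (s - 7)*(s - 4)*(s - 3/4)*(s + 5/4)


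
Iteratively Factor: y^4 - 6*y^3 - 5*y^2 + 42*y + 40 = (y + 1)*(y^3 - 7*y^2 + 2*y + 40) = (y - 4)*(y + 1)*(y^2 - 3*y - 10) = (y - 5)*(y - 4)*(y + 1)*(y + 2)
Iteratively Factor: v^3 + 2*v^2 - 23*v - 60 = (v + 4)*(v^2 - 2*v - 15) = (v - 5)*(v + 4)*(v + 3)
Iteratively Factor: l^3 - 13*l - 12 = (l + 3)*(l^2 - 3*l - 4) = (l + 1)*(l + 3)*(l - 4)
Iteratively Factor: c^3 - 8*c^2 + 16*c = (c - 4)*(c^2 - 4*c) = (c - 4)^2*(c)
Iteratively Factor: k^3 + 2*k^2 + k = (k + 1)*(k^2 + k) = (k + 1)^2*(k)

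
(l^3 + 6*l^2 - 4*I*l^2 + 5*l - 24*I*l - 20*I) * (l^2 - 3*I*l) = l^5 + 6*l^4 - 7*I*l^4 - 7*l^3 - 42*I*l^3 - 72*l^2 - 35*I*l^2 - 60*l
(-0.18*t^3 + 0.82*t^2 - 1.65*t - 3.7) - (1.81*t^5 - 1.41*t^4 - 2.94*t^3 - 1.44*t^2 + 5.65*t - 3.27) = -1.81*t^5 + 1.41*t^4 + 2.76*t^3 + 2.26*t^2 - 7.3*t - 0.43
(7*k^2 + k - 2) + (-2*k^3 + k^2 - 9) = -2*k^3 + 8*k^2 + k - 11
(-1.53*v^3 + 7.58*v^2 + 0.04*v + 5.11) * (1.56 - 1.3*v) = 1.989*v^4 - 12.2408*v^3 + 11.7728*v^2 - 6.5806*v + 7.9716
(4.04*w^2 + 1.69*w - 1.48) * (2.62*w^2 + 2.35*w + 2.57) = 10.5848*w^4 + 13.9218*w^3 + 10.4767*w^2 + 0.865299999999999*w - 3.8036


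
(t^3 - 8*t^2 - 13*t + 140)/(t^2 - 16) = (t^2 - 12*t + 35)/(t - 4)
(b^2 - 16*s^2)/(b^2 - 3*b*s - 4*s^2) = (b + 4*s)/(b + s)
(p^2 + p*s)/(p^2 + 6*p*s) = (p + s)/(p + 6*s)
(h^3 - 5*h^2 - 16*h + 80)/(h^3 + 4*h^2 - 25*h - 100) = (h - 4)/(h + 5)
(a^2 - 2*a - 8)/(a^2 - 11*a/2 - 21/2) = 2*(-a^2 + 2*a + 8)/(-2*a^2 + 11*a + 21)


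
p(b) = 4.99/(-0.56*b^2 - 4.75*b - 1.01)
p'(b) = 4.99*(1.12*b + 4.75)/(-0.56*b^2 - 4.75*b - 1.01)^2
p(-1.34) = 1.15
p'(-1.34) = 0.86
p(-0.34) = 9.24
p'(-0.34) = 74.69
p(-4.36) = 0.55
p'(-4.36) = -0.01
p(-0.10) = -9.23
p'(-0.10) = 79.19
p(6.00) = -0.10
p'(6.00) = 0.02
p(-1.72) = 0.91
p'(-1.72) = 0.47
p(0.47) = -1.48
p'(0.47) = 2.32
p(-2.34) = 0.71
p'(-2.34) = 0.21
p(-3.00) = 0.61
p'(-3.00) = 0.10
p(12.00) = -0.04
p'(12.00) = 0.00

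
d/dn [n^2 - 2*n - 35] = 2*n - 2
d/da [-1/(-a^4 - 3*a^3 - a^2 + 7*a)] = (-4*a^3 - 9*a^2 - 2*a + 7)/(a^2*(a^3 + 3*a^2 + a - 7)^2)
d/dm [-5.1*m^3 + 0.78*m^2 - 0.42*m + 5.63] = -15.3*m^2 + 1.56*m - 0.42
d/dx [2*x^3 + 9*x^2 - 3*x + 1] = 6*x^2 + 18*x - 3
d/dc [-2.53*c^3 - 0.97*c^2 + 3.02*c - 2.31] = -7.59*c^2 - 1.94*c + 3.02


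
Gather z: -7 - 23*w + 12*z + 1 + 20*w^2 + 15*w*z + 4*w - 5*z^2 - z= 20*w^2 - 19*w - 5*z^2 + z*(15*w + 11) - 6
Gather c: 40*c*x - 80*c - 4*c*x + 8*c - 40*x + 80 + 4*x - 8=c*(36*x - 72) - 36*x + 72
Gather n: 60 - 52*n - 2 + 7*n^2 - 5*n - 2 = 7*n^2 - 57*n + 56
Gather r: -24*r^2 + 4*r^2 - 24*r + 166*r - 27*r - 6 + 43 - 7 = -20*r^2 + 115*r + 30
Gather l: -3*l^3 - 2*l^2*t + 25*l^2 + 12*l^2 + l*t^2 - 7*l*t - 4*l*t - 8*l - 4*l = -3*l^3 + l^2*(37 - 2*t) + l*(t^2 - 11*t - 12)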